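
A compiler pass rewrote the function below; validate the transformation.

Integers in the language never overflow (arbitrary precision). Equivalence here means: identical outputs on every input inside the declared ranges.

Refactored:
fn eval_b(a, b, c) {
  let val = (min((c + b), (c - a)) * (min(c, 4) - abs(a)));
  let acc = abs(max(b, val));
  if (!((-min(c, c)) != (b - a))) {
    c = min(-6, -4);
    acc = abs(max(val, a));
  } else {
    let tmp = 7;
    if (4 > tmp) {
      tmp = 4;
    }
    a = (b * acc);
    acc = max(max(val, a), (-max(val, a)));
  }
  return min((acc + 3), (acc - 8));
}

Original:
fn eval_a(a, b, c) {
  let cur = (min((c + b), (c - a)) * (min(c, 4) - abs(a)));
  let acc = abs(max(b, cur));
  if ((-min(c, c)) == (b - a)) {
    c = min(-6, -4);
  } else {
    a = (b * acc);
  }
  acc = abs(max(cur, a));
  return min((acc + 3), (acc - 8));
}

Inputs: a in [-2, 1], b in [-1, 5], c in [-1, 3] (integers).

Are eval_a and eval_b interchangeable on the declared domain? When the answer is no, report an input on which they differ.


The two are interchangeable: constant usage differs; also local variable names differ; also comparison usage differs; also branching structure differs; also min/max/abs usage differs; also statement counts differ; also boolean connective usage differs, and every declared input agrees.
As a probe, take a=-1, b=0, c=3: eval_a runs cur becomes 6; next acc becomes 6; next ((-min(c, c)) == (b - a)) evaluates to false; next a becomes 0; next acc becomes 6; next final value -2; eval_b runs val becomes 6; next acc becomes 6; next (!((-min(c, c)) != (b - a))) evaluates to false; next tmp becomes 7; next (4 > tmp) evaluates to false; next a becomes 0; next acc becomes 6; next final value -2; both end at -2.
Across all 140 domain points the two functions coincide.
verdict: equivalent


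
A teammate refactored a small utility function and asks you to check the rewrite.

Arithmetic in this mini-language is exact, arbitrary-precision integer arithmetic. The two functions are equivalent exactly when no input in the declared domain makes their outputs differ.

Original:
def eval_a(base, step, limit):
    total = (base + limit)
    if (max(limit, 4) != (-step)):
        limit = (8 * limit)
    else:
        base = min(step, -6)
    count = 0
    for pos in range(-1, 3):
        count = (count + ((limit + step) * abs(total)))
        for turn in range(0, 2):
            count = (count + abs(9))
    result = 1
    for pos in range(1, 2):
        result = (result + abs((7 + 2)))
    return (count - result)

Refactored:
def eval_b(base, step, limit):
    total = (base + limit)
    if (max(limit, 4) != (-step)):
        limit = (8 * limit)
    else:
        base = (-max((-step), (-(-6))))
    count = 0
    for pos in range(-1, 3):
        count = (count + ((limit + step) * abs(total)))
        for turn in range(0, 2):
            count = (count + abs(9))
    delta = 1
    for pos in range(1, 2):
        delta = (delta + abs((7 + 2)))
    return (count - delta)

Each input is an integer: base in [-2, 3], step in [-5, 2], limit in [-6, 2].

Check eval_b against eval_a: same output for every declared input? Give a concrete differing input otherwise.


The two are interchangeable: min/max/abs usage differs, local variable names differ, and every declared input agrees.
Spot check at base=2, step=2, limit=2 — eval_a: total := 4 | (max(limit, 4) != (-step)): true | limit := 16 | count := 0 | iter pos=-1: | count := 72 | iter turn=0: | count := 81 | iter turn=1: | count := 90 | iter pos=0: | count := 162 | iter turn=0: | count := 171 | iter turn=1: | count := 180 | iter pos=1: | count := 252 | iter turn=0: | count := 261 | iter turn=1: | count := 270 | iter pos=2: | count := 342 | iter turn=0: | count := 351 | iter turn=1: | count := 360 | result := 1 | iter pos=1: | result := 10 | result 350. eval_b: total := 4 | (max(limit, 4) != (-step)): true | limit := 16 | count := 0 | iter pos=-1: | count := 72 | iter turn=0: | count := 81 | iter turn=1: | count := 90 | iter pos=0: | count := 162 | iter turn=0: | count := 171 | iter turn=1: | count := 180 | iter pos=1: | count := 252 | iter turn=0: | count := 261 | iter turn=1: | count := 270 | iter pos=2: | count := 342 | iter turn=0: | count := 351 | iter turn=1: | count := 360 | delta := 1 | iter pos=1: | delta := 10 | result 350. Both give 350.
An exhaustive pass over the 432 declared inputs shows identical outputs.
verdict: equivalent


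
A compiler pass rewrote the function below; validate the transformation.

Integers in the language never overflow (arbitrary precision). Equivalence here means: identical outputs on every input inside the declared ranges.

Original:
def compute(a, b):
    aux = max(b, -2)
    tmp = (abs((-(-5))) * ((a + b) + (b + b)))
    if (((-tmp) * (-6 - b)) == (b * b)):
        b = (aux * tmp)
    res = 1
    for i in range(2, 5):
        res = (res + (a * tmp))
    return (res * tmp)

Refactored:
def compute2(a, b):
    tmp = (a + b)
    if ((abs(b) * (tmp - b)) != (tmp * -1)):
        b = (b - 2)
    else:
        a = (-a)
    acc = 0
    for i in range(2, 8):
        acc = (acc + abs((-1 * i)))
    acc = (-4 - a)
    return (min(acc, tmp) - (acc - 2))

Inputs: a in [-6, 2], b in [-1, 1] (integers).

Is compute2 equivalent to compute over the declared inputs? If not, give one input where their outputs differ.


These are not equivalent — on a=-6, b=-1 the outputs split (-36495 vs -7).
compute: aux becomes -1; next tmp becomes -45; next (((-tmp) * (-6 - b)) == (b * b)) evaluates to false; next res becomes 1; next at i=2:; next res becomes 271; next at i=3:; next res becomes 541; next at i=4:; next res becomes 811; next final value -36495
compute2: tmp becomes -7; next ((abs(b) * (tmp - b)) != (tmp * -1)) evaluates to true; next b becomes -3; next acc becomes 0; next at i=2:; next acc becomes 2; next at i=3:; next acc becomes 5; next at i=4:; next acc becomes 9; next at i=5:; next acc becomes 14; next at i=6:; next acc becomes 20; next at i=7:; next acc becomes 27; next acc becomes 2; next final value -7
verdict: not equivalent; witness: a=-6, b=-1


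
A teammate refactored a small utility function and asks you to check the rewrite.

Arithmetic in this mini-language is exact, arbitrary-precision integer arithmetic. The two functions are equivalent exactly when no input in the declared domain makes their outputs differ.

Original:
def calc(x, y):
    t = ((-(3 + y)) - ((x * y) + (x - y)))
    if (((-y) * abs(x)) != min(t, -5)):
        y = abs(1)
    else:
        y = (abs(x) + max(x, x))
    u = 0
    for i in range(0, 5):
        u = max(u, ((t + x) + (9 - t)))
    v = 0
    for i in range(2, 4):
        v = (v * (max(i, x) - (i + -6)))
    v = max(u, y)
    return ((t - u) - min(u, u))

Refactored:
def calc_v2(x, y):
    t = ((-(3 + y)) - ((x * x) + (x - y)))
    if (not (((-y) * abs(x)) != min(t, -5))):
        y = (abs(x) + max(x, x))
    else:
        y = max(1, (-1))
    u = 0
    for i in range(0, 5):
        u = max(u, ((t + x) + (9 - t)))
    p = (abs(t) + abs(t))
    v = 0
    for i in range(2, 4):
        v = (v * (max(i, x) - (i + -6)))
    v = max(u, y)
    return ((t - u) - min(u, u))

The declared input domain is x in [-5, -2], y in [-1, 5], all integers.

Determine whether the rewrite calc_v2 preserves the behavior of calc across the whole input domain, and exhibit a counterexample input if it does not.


Consider the input x=-5, y=-1.
calc: t=-3, then (((-y) * abs(x)) != min(t, -5)) is true, then y=1, then u=0, then (i=0), then u=4, then (i=1), then u=4, then (i=2), then u=4, then (i=3), then u=4, then (i=4), then u=4, then v=0, then (i=2), then v=0, then (i=3), then v=0, then v=4, then returns -11
calc_v2: t=-23, then (not (((-y) * abs(x)) != min(t, -5))) is false, then y=1, then u=0, then (i=0), then u=4, then (i=1), then u=4, then (i=2), then u=4, then (i=3), then u=4, then (i=4), then u=4, then p=46, then v=0, then (i=2), then v=0, then (i=3), then v=0, then v=4, then returns -31
-11 != -31, so the rewrite changes behavior.
verdict: not equivalent; witness: x=-5, y=-1


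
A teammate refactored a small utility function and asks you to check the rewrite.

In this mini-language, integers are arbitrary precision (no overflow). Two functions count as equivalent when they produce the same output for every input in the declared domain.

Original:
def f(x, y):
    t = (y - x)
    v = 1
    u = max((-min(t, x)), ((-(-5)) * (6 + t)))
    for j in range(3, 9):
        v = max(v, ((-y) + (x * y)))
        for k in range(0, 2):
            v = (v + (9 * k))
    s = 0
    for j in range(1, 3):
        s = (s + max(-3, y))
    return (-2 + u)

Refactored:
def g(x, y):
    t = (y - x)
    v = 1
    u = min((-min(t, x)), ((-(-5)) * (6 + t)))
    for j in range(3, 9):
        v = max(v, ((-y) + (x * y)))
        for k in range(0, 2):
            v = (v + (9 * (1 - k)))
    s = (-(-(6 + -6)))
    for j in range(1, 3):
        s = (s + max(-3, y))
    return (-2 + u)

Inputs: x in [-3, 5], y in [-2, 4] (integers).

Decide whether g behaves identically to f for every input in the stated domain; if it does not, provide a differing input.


These are not equivalent — on x=-3, y=-2 the outputs split (33 vs 1).
f: t := 1 | v := 1 | u := 35 | iter j=3: | v := 8 | iter k=0: | v := 8 | iter k=1: | v := 17 | iter j=4: | v := 17 | iter k=0: | v := 17 | iter k=1: | v := 26 | iter j=5: | v := 26 | iter k=0: | v := 26 | iter k=1: | v := 35 | iter j=6: | v := 35 | iter k=0: | v := 35 | iter k=1: | v := 44 | iter j=7: | v := 44 | iter k=0: | v := 44 | iter k=1: | v := 53 | iter j=8: | v := 53 | iter k=0: | v := 53 | iter k=1: | v := 62 | s := 0 | iter j=1: | s := -2 | iter j=2: | s := -4 | result 33
g: t := 1 | v := 1 | u := 3 | iter j=3: | v := 8 | iter k=0: | v := 17 | iter k=1: | v := 17 | iter j=4: | v := 17 | iter k=0: | v := 26 | iter k=1: | v := 26 | iter j=5: | v := 26 | iter k=0: | v := 35 | iter k=1: | v := 35 | iter j=6: | v := 35 | iter k=0: | v := 44 | iter k=1: | v := 44 | iter j=7: | v := 44 | iter k=0: | v := 53 | iter k=1: | v := 53 | iter j=8: | v := 53 | iter k=0: | v := 62 | iter k=1: | v := 62 | s := 0 | iter j=1: | s := -2 | iter j=2: | s := -4 | result 1
verdict: not equivalent; witness: x=-3, y=-2


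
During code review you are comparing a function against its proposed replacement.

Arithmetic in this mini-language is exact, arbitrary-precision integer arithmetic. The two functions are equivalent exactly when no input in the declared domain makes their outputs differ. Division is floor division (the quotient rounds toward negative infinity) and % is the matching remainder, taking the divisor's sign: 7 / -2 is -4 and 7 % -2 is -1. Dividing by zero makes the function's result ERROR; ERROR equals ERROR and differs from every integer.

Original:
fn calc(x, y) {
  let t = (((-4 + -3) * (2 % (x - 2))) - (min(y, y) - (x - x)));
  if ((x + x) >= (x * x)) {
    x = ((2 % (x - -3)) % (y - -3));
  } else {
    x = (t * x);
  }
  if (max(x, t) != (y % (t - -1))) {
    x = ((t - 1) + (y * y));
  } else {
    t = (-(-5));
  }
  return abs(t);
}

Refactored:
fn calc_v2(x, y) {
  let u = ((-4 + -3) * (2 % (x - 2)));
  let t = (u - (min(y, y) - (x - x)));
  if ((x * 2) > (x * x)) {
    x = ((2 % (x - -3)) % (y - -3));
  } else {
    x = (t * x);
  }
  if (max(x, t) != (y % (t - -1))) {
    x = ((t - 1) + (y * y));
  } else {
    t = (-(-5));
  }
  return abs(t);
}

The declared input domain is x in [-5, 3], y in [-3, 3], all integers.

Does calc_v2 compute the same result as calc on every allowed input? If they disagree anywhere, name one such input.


Run the pair on x=0, y=-3.
calc: t := 3 | ((x + x) >= (x * x)): true | divide-by-zero, output ERROR
calc_v2: u := 0 | t := 3 | ((x * 2) > (x * x)): false | x := 0 | (max(x, t) != (y % (t - -1))): true | x := 11 | result 3
ERROR vs 3 — the two versions disagree here.
verdict: not equivalent; witness: x=0, y=-3


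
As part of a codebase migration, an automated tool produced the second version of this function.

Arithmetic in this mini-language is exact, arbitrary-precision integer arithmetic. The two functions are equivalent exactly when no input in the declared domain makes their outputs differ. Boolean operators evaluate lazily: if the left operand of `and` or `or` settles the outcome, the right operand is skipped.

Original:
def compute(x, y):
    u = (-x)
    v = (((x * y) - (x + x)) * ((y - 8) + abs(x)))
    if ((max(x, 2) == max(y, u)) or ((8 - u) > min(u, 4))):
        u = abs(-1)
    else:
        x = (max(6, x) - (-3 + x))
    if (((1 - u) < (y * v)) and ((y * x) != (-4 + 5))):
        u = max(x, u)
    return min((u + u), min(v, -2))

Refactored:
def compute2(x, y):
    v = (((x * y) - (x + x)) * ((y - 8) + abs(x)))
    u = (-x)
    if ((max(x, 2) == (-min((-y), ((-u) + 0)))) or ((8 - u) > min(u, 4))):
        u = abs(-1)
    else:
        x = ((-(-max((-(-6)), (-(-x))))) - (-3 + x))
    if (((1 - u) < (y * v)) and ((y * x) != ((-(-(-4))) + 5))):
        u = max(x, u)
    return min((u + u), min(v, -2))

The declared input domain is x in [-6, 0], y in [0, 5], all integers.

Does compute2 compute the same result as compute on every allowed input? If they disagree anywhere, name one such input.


Although min/max/abs usage differs; also arithmetic usage differs; also constant usage differs, 42/42 inputs agree.
verdict: equivalent


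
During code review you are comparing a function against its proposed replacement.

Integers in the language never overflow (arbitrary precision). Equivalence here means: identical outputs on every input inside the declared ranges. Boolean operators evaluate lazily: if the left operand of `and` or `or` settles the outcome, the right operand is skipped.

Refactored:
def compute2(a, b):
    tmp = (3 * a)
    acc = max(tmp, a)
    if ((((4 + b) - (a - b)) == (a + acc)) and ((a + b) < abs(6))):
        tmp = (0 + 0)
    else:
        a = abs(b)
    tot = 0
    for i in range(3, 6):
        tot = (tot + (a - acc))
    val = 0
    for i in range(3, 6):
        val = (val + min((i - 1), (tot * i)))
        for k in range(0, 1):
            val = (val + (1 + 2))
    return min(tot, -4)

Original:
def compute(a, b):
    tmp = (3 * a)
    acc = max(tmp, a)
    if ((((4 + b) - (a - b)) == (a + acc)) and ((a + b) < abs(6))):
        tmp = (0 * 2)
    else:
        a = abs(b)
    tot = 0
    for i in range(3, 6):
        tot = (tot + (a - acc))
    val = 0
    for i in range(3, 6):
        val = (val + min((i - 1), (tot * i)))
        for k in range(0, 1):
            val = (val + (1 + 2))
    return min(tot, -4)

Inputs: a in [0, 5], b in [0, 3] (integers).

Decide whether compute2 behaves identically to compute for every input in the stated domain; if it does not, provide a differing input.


Reading the diff, among the changes: arithmetic usage differs; and constant usage differs.
One worked example (a=5, b=1) — compute: tmp becomes 15; next acc becomes 15; next ((((4 + b) - (a - b)) == (a + acc)) and ((a + b) < abs(6))) evaluates to false; next a becomes 1; next tot becomes 0; next at i=3:; next tot becomes -14; next at i=4:; next tot becomes -28; next at i=5:; next tot becomes -42; next val becomes 0; next at i=3:; next val becomes -126; next at k=0:; next val becomes -123; next at i=4:; next val becomes -291; next at k=0:; next val becomes -288; next at i=5:; next val becomes -498; next at k=0:; next val becomes -495; next final value -42; compute2: tmp becomes 15; next acc becomes 15; next ((((4 + b) - (a - b)) == (a + acc)) and ((a + b) < abs(6))) evaluates to false; next a becomes 1; next tot becomes 0; next at i=3:; next tot becomes -14; next at i=4:; next tot becomes -28; next at i=5:; next tot becomes -42; next val becomes 0; next at i=3:; next val becomes -126; next at k=0:; next val becomes -123; next at i=4:; next val becomes -291; next at k=0:; next val becomes -288; next at i=5:; next val becomes -498; next at k=0:; next val becomes -495; next final value -42; agreement on -42.
An exhaustive pass over the 24 declared inputs shows identical outputs.
verdict: equivalent


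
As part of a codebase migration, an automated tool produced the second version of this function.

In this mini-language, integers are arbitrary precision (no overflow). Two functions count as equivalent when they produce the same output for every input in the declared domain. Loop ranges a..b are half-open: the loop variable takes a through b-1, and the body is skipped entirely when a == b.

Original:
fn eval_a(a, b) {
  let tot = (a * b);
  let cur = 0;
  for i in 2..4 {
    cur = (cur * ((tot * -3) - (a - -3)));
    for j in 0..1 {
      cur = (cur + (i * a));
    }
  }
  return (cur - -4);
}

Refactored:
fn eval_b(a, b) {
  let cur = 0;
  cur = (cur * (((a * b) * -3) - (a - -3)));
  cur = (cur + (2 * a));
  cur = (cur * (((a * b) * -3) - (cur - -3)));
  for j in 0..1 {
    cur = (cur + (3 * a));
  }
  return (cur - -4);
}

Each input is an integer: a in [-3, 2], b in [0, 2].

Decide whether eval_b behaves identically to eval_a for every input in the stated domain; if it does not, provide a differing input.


There is a counterexample at a=-3, b=0: -5 on one side, -23 on the other.
eval_a: tot becomes 0; next cur becomes 0; next at i=2:; next cur becomes 0; next at j=0:; next cur becomes -6; next at i=3:; next cur becomes 0; next at j=0:; next cur becomes -9; next final value -5
eval_b: cur becomes 0; next cur becomes 0; next cur becomes -6; next cur becomes -18; next at j=0:; next cur becomes -27; next final value -23
verdict: not equivalent; witness: a=-3, b=0


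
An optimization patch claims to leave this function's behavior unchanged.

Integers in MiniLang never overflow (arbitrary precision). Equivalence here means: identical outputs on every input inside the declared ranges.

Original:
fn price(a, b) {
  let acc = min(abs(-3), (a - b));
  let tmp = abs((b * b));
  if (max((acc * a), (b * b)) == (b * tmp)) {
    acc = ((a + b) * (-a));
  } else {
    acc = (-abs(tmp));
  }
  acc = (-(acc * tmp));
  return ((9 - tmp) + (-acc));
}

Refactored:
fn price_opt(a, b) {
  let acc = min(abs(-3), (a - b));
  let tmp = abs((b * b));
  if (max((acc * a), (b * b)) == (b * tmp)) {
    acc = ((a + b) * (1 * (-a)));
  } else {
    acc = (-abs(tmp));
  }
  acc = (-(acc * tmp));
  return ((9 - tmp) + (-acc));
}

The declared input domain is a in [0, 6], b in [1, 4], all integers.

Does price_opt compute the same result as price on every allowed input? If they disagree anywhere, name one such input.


The two versions differ — the changes include arithmetic usage differs; also constant usage differs.
Spot check at a=1, b=2 — price: acc=-1, then tmp=4, then (max((acc * a), (b * b)) == (b * tmp)) is false, then acc=-4, then acc=16, then returns -11. price_opt: acc=-1, then tmp=4, then (max((acc * a), (b * b)) == (b * tmp)) is false, then acc=-4, then acc=16, then returns -11. Both give -11.
An exhaustive pass over the 28 declared inputs shows identical outputs.
verdict: equivalent


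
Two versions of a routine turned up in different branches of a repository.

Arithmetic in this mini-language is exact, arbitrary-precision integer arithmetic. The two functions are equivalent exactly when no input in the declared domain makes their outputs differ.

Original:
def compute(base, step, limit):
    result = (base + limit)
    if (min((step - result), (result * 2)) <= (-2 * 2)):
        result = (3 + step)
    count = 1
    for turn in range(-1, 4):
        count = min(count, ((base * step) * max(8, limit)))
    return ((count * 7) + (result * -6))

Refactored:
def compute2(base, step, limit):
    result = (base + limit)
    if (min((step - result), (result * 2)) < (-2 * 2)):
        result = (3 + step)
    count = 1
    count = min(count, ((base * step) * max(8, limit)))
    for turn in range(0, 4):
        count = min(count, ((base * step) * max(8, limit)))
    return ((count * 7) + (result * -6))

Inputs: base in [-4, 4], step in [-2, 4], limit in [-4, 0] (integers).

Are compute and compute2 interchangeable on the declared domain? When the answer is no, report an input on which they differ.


At base=-2, step=-2, limit=0: compute gives 1, compute2 gives 19.
verdict: not equivalent; witness: base=-2, step=-2, limit=0


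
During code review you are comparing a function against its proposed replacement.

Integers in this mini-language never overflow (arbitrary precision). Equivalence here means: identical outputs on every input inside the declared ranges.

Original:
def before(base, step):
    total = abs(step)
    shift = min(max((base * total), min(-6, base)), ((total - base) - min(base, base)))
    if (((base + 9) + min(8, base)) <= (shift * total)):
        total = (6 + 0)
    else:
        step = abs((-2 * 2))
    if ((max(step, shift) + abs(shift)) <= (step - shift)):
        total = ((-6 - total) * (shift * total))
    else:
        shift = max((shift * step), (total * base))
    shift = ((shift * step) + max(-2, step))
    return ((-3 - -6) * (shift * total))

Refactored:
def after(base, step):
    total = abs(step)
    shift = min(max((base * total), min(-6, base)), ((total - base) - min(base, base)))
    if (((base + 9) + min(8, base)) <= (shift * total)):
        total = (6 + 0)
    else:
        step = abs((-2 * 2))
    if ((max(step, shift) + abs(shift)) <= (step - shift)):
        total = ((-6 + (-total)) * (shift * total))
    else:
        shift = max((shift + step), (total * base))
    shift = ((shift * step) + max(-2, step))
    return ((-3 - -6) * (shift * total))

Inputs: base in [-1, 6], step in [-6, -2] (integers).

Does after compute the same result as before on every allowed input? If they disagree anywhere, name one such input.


Not equivalent: base=1, step=-4 separates them (432 vs 336).
before: total becomes 4; next shift becomes 2; next (((base + 9) + min(8, base)) <= (shift * total)) evaluates to false; next step becomes 4; next ((max(step, shift) + abs(shift)) <= (step - shift)) evaluates to false; next shift becomes 8; next shift becomes 36; next final value 432
after: total becomes 4; next shift becomes 2; next (((base + 9) + min(8, base)) <= (shift * total)) evaluates to false; next step becomes 4; next ((max(step, shift) + abs(shift)) <= (step - shift)) evaluates to false; next shift becomes 6; next shift becomes 28; next final value 336
verdict: not equivalent; witness: base=1, step=-4


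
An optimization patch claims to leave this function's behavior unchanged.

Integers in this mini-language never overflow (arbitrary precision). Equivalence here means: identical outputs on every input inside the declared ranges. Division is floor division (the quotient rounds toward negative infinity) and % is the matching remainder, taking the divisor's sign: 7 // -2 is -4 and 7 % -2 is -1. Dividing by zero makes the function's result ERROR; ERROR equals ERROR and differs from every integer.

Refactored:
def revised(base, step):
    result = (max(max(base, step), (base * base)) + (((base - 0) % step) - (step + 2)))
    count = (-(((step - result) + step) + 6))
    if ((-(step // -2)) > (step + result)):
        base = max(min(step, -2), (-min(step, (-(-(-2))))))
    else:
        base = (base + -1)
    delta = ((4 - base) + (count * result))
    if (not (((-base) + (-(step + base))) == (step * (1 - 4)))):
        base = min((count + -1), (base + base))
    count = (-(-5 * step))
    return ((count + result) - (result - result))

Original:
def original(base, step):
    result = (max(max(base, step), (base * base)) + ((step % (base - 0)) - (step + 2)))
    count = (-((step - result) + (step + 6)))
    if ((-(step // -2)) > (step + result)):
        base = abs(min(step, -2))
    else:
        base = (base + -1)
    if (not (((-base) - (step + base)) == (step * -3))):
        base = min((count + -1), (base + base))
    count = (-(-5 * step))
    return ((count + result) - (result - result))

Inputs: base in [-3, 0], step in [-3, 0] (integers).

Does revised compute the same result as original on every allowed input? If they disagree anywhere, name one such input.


Run the pair on base=-3, step=-2.
original: result := 7 | count := 5 | ((-(step // -2)) > (step + result)): false | base := -4 | (not (((-base) - (step + base)) == (step * -3))): true | base := -8 | count := -10 | result -3
revised: result := 8 | count := 6 | ((-(step // -2)) > (step + result)): false | base := -4 | delta := 56 | (not (((-base) + (-(step + base))) == (step * (1 - 4)))): true | base := -8 | count := -10 | result -2
-3 against -2: the behavior changed.
verdict: not equivalent; witness: base=-3, step=-2


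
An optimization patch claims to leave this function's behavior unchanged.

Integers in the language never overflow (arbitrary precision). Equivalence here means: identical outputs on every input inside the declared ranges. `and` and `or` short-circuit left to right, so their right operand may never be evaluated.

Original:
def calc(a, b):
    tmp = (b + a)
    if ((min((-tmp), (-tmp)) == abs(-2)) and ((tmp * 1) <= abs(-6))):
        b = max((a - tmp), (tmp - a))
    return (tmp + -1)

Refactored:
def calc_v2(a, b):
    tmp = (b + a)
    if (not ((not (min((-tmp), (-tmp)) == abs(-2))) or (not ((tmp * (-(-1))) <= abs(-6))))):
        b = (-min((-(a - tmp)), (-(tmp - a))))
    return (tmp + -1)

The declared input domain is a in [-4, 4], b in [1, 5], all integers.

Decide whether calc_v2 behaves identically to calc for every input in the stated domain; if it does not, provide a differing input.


Behavior is preserved: although boolean connective usage differs; min/max/abs usage differs, the outputs never diverge.
Tracing a=3, b=3: calc: tmp := 6 | ((min((-tmp), (-tmp)) == abs(-2)) and ((tmp * 1) <= abs(-6))): false | result 5 | calc_v2: tmp := 6 | (not ((not (min((-tmp), (-tmp)) == abs(-2))) or (not ((tmp * (-(-1))) <= abs(-6))))): false | result 5 — matching result 5.
An exhaustive pass over the 45 declared inputs shows identical outputs.
verdict: equivalent


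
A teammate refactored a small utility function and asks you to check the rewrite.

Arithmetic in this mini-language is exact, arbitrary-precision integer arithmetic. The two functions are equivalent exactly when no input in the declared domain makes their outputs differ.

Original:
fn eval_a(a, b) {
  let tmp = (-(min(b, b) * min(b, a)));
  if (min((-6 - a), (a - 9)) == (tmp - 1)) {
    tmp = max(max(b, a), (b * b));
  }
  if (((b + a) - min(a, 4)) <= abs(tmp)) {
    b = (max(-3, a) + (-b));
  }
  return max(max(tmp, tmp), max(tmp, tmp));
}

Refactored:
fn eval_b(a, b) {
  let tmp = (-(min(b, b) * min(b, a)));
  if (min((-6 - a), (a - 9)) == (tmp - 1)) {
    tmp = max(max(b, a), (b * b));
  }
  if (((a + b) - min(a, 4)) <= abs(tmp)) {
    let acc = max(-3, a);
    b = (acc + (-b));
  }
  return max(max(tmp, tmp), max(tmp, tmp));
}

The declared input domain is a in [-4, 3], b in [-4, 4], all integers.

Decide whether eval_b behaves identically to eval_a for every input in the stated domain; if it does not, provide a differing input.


Comparing the listings, the differences include: statement counts differ, local variable names differ.
As a probe, take a=2, b=1: eval_a runs tmp := -1 | (min((-6 - a), (a - 9)) == (tmp - 1)): false | (((b + a) - min(a, 4)) <= abs(tmp)): true | b := 1 | result -1; eval_b runs tmp := -1 | (min((-6 - a), (a - 9)) == (tmp - 1)): false | (((a + b) - min(a, 4)) <= abs(tmp)): true | acc := 2 | b := 1 | result -1; both end at -1.
Every one of the 72 inputs gives matching results.
verdict: equivalent


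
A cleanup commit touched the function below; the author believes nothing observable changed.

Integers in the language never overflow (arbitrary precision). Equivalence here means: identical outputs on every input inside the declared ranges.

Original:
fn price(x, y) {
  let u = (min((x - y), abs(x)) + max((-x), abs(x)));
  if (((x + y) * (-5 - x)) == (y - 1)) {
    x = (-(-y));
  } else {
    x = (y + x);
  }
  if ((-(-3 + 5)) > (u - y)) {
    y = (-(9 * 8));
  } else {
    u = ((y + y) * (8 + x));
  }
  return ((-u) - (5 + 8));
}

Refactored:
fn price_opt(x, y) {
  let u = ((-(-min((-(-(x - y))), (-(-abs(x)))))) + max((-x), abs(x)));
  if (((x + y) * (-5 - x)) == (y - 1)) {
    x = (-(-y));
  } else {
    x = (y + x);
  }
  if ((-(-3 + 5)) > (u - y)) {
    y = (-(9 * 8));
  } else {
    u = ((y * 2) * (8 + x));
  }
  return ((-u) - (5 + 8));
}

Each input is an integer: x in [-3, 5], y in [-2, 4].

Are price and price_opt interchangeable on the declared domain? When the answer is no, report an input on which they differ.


Behavior is preserved: although constant usage differs, plus arithmetic usage differs, the outputs never diverge.
Tracing x=-1, y=0: price: u := 0 | (((x + y) * (-5 - x)) == (y - 1)): false | x := -1 | ((-(-3 + 5)) > (u - y)): false | u := 0 | result -13 | price_opt: u := 0 | (((x + y) * (-5 - x)) == (y - 1)): false | x := -1 | ((-(-3 + 5)) > (u - y)): false | u := 0 | result -13 — matching result -13.
An exhaustive pass over the 63 declared inputs shows identical outputs.
verdict: equivalent


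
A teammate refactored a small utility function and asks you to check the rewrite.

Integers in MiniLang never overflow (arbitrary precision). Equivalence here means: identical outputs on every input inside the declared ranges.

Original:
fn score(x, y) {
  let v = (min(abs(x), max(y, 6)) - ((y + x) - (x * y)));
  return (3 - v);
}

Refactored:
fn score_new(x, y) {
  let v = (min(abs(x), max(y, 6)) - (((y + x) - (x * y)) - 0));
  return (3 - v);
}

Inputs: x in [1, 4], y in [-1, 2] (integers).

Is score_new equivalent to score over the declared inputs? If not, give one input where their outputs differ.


Comparing the listings, the differences include: arithmetic usage differs; also constant usage differs.
As a probe, take x=3, y=1: score runs v = 2; return 1; score_new runs v = 2; return 1; both end at 1.
Across all 16 domain points the two functions coincide.
verdict: equivalent


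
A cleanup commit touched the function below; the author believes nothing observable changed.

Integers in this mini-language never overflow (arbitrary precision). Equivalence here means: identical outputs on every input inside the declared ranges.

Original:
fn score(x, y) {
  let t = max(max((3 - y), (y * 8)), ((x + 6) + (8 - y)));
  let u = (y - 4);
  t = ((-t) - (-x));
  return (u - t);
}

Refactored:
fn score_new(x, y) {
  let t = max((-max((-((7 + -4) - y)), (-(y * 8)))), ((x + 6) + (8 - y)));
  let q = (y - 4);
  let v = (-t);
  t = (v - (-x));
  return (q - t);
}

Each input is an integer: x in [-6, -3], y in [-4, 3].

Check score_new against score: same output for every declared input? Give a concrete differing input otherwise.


Take x=-6, y=1.
score: t := 8 | u := -3 | t := -14 | result 11
score_new: t := 7 | q := -3 | v := -7 | t := -13 | result 10
11 vs 10 — the two versions disagree here.
verdict: not equivalent; witness: x=-6, y=1


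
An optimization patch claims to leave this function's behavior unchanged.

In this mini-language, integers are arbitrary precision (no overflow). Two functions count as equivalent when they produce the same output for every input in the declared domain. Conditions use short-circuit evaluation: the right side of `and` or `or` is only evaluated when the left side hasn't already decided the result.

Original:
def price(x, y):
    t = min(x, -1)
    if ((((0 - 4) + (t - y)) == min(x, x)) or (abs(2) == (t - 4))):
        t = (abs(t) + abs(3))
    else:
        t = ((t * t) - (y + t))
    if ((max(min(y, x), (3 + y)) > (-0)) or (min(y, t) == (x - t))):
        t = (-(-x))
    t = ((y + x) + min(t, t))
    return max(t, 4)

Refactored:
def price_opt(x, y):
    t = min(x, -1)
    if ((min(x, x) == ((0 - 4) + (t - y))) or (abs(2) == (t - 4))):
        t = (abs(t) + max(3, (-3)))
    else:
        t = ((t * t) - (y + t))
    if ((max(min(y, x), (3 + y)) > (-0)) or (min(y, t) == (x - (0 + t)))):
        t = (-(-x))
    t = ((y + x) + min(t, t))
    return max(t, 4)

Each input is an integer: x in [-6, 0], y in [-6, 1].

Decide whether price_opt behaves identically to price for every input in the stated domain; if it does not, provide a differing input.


The two are interchangeable: constant usage differs; also arithmetic usage differs; also min/max/abs usage differs, and every declared input agrees.
Tracing x=-5, y=-5: price: t := -5 | ((((0 - 4) + (t - y)) == min(x, x)) or (abs(2) == (t - 4))): false | t := 35 | ((max(min(y, x), (3 + y)) > (-0)) or (min(y, t) == (x - t))): false | t := 25 | result 25 | price_opt: t := -5 | ((min(x, x) == ((0 - 4) + (t - y))) or (abs(2) == (t - 4))): false | t := 35 | ((max(min(y, x), (3 + y)) > (-0)) or (min(y, t) == (x - (0 + t)))): false | t := 25 | result 25 — matching result 25.
Every one of the 56 inputs gives matching results.
verdict: equivalent


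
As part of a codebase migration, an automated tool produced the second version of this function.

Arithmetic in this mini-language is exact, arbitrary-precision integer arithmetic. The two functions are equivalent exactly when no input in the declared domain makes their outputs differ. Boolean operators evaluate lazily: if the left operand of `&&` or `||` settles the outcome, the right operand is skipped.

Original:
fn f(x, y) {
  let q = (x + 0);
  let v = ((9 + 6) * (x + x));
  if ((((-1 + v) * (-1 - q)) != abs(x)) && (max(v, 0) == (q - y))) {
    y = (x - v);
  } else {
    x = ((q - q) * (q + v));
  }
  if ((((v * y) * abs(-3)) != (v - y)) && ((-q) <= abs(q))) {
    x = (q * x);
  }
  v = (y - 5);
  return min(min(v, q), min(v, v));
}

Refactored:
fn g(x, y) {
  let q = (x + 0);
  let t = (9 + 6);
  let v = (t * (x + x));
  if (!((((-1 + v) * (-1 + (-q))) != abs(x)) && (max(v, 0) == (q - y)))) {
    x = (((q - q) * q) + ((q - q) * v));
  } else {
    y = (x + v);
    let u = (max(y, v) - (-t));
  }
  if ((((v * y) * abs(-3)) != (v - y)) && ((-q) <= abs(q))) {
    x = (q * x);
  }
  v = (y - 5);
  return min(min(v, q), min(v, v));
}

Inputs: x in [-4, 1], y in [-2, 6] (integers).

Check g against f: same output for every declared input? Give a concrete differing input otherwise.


Not equivalent: x=-2, y=-2 separates them (-2 vs -67).
f: q becomes -2; next v becomes -60; next ((((-1 + v) * (-1 - q)) != abs(x)) && (max(v, 0) == (q - y))) evaluates to true; next y becomes 58; next ((((v * y) * abs(-3)) != (v - y)) && ((-q) <= abs(q))) evaluates to true; next x becomes 4; next v becomes 53; next final value -2
g: q becomes -2; next t becomes 15; next v becomes -60; next (!((((-1 + v) * (-1 + (-q))) != abs(x)) && (max(v, 0) == (q - y)))) evaluates to false; next y becomes -62; next u becomes -45; next ((((v * y) * abs(-3)) != (v - y)) && ((-q) <= abs(q))) evaluates to true; next x becomes 4; next v becomes -67; next final value -67
verdict: not equivalent; witness: x=-2, y=-2


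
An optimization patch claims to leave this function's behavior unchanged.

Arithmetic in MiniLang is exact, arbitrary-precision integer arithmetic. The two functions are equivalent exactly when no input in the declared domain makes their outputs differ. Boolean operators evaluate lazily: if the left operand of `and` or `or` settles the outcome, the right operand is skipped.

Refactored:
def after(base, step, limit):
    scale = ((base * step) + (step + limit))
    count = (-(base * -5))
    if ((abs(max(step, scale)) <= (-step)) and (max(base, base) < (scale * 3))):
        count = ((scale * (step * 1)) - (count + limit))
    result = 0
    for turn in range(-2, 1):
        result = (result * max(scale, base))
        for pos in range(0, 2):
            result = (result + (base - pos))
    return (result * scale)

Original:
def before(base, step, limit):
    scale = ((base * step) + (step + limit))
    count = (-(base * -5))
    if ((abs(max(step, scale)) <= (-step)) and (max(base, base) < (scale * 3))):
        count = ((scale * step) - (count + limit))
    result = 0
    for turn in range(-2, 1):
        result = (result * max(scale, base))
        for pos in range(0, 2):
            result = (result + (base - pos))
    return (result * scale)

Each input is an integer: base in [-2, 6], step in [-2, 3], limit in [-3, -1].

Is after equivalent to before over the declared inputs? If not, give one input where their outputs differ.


Although constant usage differs, and arithmetic usage differs, 162/162 inputs agree.
verdict: equivalent


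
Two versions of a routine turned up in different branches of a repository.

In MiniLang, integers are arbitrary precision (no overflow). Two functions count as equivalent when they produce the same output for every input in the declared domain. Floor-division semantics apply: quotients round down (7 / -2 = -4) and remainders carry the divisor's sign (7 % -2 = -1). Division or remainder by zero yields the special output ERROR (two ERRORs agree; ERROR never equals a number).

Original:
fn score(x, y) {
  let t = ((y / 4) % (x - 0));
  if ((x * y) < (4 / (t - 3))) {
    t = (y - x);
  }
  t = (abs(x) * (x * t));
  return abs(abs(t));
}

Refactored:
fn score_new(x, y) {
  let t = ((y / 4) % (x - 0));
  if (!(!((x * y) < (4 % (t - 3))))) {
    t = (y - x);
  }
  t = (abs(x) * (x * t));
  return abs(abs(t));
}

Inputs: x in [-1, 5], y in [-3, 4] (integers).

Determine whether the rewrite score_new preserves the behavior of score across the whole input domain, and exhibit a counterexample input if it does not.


Run the pair on x=2, y=-1.
score: t := 1 | ((x * y) < (4 / (t - 3))): false | t := 4 | result 4
score_new: t := 1 | (!(!((x * y) < (4 % (t - 3))))): true | t := -3 | t := -12 | result 12
4 != 12, so the rewrite changes behavior.
verdict: not equivalent; witness: x=2, y=-1


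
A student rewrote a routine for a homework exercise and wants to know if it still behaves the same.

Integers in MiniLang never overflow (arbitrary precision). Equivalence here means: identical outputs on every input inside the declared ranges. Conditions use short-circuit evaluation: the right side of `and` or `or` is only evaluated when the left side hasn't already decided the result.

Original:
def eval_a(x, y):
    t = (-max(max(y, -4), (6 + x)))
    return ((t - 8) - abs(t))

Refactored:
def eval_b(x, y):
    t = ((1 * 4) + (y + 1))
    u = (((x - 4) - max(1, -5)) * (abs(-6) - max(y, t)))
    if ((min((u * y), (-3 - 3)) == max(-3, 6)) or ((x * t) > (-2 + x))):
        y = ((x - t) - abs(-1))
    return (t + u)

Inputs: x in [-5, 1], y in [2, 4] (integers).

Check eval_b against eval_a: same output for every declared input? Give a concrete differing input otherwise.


These are not equivalent — on x=-5, y=2 the outputs split (-12 vs 17).
eval_a: t becomes -2; next final value -12
eval_b: t becomes 7; next u becomes 10; next ((min((u * y), (-3 - 3)) == max(-3, 6)) or ((x * t) > (-2 + x))) evaluates to false; next final value 17
verdict: not equivalent; witness: x=-5, y=2


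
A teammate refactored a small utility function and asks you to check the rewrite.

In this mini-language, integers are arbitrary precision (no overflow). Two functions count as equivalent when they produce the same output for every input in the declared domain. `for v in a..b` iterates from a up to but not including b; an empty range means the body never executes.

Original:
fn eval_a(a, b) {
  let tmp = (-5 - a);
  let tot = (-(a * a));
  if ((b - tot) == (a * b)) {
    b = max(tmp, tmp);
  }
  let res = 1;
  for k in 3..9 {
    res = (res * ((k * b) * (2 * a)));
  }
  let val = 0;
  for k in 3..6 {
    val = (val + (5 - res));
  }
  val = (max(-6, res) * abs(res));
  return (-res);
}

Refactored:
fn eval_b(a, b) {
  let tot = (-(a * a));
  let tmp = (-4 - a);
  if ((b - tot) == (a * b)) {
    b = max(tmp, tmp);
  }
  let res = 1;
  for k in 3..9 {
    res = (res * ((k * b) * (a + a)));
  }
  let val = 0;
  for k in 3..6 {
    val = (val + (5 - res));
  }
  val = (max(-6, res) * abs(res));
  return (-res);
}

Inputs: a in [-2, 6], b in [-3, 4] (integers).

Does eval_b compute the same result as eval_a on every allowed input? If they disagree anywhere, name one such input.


Evaluate both at a=2, b=4.
eval_a: tmp = -7; tot = -4; ((b - tot) == (a * b)) -> true; b = -7; res = 1; [k=3]; res = -84; [k=4]; res = 9408; [k=5]; res = -1317120; [k=6]; res = 221276160; [k=7]; res = -43370127360; [k=8]; res = 9714908528640; val = 0; [k=3]; val = -9714908528635; [k=4]; val = -19429817057270; [k=5]; val = -29144725585905; val = 94379447719842209700249600; return -9714908528640
eval_b: tot = -4; tmp = -6; ((b - tot) == (a * b)) -> true; b = -6; res = 1; [k=3]; res = -72; [k=4]; res = 6912; [k=5]; res = -829440; [k=6]; res = 119439360; [k=7]; res = -20065812480; [k=8]; res = 3852635996160; val = 0; [k=3]; val = -3852635996155; [k=4]; val = -7705271992310; [k=5]; val = -11557907988465; val = 14842804118907755534745600; return -3852635996160
-9714908528640 != -3852635996160, so the rewrite changes behavior.
verdict: not equivalent; witness: a=2, b=4
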